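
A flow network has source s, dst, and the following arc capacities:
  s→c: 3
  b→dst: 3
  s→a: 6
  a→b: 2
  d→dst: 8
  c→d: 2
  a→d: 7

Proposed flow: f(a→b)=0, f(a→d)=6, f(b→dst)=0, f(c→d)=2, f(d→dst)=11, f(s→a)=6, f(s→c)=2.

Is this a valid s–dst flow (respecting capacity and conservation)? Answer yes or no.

No

Capacity violated on d→dst: flow 11 > capacity 8.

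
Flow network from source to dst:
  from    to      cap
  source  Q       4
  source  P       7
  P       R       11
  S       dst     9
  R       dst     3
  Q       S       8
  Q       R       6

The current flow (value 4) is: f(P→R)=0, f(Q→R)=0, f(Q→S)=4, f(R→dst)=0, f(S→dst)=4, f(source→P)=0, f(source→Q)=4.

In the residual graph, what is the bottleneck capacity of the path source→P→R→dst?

Residual capacities along the path: source→P: 7, P→R: 11, R→dst: 3.
Minimum is 3.

3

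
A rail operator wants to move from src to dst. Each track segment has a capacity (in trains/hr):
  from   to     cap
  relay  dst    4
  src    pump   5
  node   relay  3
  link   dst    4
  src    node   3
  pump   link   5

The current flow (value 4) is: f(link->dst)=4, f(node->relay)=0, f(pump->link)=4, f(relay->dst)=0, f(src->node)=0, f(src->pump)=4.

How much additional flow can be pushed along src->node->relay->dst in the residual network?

Residual capacities along the path: src->node: 3, node->relay: 3, relay->dst: 4.
Minimum is 3.

3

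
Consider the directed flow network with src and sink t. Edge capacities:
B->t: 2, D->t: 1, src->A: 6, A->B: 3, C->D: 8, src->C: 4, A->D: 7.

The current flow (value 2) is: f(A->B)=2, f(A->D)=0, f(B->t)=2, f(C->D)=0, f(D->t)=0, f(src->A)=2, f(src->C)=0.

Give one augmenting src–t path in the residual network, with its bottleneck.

Residual along src->A->D->t: src->A: 4, A->D: 7, D->t: 1.
Bottleneck = min = 1.

src->A->D->t, bottleneck 1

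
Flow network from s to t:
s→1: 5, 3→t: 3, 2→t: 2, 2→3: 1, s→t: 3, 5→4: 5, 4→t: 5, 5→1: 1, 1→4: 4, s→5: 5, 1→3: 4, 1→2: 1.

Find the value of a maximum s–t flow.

12

Augment s→t: bottleneck 3. Total 3.
Augment s→5→4→t: bottleneck 5. Total 8.
Augment s→1→2→t: bottleneck 1. Total 9.
Augment s→1→3→t: bottleneck 3. Total 12.
No augmenting path remains in the residual graph.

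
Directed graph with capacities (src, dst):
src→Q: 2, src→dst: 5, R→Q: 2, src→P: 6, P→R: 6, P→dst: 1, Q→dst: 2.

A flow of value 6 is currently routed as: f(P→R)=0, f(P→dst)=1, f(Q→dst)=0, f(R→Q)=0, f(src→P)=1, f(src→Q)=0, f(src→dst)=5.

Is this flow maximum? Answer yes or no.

Residual path src→Q→dst has bottleneck 2 > 0.
Pushing 2 along it raises the flow to 8, so the given flow is not maximum.

No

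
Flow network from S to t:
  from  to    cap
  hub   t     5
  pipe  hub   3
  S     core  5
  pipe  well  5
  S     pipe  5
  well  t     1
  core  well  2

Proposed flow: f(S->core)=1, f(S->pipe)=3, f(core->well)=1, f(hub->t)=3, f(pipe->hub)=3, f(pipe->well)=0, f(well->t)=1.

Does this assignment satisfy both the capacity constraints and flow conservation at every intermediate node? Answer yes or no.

Every edge has 0 ≤ f(e) ≤ cap(e).
At each intermediate node, inflow equals outflow.

Yes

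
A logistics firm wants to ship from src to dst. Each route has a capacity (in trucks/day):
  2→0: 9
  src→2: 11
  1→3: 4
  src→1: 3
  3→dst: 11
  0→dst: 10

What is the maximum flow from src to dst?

Augment src→2→0→dst: bottleneck 9. Total 9.
Augment src→1→3→dst: bottleneck 3. Total 12.
No augmenting path remains in the residual graph.

12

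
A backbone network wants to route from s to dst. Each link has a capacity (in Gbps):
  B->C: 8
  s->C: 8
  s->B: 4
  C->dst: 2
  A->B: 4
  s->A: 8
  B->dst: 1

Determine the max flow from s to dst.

Augment s->B->dst: bottleneck 1. Total 1.
Augment s->C->dst: bottleneck 2. Total 3.
No augmenting path remains in the residual graph.

3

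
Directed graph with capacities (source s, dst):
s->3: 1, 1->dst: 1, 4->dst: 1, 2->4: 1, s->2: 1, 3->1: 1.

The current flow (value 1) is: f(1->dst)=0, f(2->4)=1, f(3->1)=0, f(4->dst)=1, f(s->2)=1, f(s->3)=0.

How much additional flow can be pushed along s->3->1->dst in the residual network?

Residual capacities along the path: s->3: 1, 3->1: 1, 1->dst: 1.
Minimum is 1.

1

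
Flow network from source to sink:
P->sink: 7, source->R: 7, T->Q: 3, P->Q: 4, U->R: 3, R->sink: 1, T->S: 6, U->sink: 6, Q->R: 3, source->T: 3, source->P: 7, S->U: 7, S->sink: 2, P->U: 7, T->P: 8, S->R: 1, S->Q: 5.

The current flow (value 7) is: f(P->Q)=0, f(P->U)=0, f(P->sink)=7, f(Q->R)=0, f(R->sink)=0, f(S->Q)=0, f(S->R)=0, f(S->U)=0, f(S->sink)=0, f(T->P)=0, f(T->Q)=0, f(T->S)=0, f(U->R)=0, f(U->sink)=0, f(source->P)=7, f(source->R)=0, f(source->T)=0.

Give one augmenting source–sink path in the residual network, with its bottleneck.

Residual along source->R->sink: source->R: 7, R->sink: 1.
Bottleneck = min = 1.

source->R->sink, bottleneck 1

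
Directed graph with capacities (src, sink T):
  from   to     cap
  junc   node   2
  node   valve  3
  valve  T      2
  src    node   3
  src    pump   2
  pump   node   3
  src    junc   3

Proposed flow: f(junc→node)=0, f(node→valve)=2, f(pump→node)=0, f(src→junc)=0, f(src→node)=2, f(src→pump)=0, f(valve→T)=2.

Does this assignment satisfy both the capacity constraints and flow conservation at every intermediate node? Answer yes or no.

Every edge has 0 ≤ f(e) ≤ cap(e).
At each intermediate node, inflow equals outflow.

Yes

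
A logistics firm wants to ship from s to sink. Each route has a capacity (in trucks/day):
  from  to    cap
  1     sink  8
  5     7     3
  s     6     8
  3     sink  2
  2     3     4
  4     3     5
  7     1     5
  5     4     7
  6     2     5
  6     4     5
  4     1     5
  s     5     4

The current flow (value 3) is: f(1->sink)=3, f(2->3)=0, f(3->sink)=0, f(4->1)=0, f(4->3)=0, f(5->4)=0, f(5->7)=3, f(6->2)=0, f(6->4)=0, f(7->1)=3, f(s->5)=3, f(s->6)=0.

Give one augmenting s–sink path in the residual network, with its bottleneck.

Residual along s->5->4->1->sink: s->5: 1, 5->4: 7, 4->1: 5, 1->sink: 5.
Bottleneck = min = 1.

s->5->4->1->sink, bottleneck 1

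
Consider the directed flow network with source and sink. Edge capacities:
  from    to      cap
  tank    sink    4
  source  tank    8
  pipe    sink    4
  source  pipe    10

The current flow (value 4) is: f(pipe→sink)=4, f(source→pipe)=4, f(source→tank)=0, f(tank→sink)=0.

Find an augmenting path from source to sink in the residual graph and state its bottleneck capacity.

Residual along source→tank→sink: source→tank: 8, tank→sink: 4.
Bottleneck = min = 4.

source→tank→sink, bottleneck 4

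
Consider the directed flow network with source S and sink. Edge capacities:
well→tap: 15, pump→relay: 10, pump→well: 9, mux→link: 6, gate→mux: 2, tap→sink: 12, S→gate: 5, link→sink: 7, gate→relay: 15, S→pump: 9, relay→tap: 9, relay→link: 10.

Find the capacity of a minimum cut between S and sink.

Max flow = 14 (via 4 augmenting paths).
In the residual at optimum, the set reachable from S is {S}.
Cut edges: S→gate (cap 5), S→pump (cap 9). Sum = 14.

14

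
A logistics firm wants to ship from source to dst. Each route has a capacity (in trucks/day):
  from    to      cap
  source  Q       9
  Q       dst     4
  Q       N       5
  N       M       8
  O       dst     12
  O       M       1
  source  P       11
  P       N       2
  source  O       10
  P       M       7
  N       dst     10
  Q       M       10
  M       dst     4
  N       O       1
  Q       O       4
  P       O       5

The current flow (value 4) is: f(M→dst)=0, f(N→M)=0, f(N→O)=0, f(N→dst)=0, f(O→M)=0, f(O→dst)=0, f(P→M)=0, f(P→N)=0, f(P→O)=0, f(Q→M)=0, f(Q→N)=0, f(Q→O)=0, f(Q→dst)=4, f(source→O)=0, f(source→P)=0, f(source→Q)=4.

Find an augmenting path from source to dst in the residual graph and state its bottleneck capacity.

Residual along source→O→dst: source→O: 10, O→dst: 12.
Bottleneck = min = 10.

source→O→dst, bottleneck 10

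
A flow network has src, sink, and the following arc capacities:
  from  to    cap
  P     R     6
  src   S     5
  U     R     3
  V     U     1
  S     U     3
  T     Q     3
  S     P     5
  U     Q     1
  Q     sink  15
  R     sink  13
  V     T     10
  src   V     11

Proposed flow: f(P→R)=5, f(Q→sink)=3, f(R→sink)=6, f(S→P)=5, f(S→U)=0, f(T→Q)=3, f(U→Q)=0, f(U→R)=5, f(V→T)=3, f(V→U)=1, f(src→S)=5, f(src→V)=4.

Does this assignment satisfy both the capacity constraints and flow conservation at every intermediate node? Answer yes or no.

Capacity violated on U→R: flow 5 > capacity 3.

No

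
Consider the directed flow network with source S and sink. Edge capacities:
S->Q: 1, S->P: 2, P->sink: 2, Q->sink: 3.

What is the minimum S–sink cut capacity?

Max flow = 3 (via 2 augmenting paths).
In the residual at optimum, the set reachable from S is {S}.
Cut edges: S->Q (cap 1), S->P (cap 2). Sum = 3.

3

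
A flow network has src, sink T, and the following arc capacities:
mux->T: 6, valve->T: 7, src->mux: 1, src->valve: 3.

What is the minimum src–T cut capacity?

Max flow = 4 (via 2 augmenting paths).
In the residual at optimum, the set reachable from src is {src}.
Cut edges: src->valve (cap 3), src->mux (cap 1). Sum = 4.

4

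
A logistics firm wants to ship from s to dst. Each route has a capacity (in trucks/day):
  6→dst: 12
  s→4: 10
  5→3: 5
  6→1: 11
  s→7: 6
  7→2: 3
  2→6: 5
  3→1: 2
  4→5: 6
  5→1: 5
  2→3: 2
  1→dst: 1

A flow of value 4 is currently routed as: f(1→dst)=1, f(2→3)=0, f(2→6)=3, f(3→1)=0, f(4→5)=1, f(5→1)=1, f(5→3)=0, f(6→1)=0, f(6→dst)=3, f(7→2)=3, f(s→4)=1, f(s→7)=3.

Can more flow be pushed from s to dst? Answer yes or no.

No

Residual reachable from s: {1, 3, 4, 5, 7, s}; dst is not reachable.
Saturated cut: 7→2, 1→dst with total capacity 4 = current flow value. Flow is maximum.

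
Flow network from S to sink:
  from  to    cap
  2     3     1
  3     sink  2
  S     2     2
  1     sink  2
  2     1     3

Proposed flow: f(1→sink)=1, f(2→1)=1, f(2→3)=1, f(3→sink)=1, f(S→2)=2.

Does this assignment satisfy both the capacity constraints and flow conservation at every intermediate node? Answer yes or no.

Yes

Every edge has 0 ≤ f(e) ≤ cap(e).
At each intermediate node, inflow equals outflow.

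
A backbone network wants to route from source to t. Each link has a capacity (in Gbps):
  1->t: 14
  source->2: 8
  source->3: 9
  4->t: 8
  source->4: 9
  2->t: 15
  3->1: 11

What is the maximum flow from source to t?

25

Augment source->2->t: bottleneck 8. Total 8.
Augment source->4->t: bottleneck 8. Total 16.
Augment source->3->1->t: bottleneck 9. Total 25.
No augmenting path remains in the residual graph.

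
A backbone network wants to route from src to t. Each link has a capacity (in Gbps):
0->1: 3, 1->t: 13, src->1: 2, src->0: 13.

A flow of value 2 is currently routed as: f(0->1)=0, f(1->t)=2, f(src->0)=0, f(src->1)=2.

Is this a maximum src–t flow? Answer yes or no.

Residual path src->0->1->t has bottleneck 3 > 0.
Pushing 3 along it raises the flow to 5, so the given flow is not maximum.

No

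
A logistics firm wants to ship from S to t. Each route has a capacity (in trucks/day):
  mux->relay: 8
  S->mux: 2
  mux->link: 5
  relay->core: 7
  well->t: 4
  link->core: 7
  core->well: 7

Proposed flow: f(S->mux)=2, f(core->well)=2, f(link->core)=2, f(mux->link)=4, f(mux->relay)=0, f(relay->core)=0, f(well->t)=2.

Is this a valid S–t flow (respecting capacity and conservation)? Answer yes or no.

No

Conservation fails at mux: inflow 2 ≠ outflow 4.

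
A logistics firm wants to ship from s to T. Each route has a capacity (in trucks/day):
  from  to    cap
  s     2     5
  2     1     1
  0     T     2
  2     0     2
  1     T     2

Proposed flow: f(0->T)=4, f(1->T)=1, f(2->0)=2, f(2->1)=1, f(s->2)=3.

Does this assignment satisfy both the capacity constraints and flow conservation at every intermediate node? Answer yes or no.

No

Capacity violated on 0->T: flow 4 > capacity 2.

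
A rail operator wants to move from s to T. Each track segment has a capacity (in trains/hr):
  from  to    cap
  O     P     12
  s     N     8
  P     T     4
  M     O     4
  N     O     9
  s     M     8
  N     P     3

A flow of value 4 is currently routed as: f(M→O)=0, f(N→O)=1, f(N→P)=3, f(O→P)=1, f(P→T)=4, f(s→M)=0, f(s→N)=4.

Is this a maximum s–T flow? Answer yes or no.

Yes

Residual reachable from s: {M, N, O, P, s}; T is not reachable.
Saturated cut: P→T with total capacity 4 = current flow value. Flow is maximum.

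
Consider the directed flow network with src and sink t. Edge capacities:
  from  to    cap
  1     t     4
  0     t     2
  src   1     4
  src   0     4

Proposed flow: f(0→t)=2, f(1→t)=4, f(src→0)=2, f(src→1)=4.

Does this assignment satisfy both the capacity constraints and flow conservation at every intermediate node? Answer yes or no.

Yes

Every edge has 0 ≤ f(e) ≤ cap(e).
At each intermediate node, inflow equals outflow.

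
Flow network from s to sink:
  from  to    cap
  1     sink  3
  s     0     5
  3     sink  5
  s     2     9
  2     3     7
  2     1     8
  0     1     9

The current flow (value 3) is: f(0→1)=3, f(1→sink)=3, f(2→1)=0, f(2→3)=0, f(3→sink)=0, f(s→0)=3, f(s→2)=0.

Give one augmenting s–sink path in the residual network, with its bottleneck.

s→2→3→sink, bottleneck 5

Residual along s→2→3→sink: s→2: 9, 2→3: 7, 3→sink: 5.
Bottleneck = min = 5.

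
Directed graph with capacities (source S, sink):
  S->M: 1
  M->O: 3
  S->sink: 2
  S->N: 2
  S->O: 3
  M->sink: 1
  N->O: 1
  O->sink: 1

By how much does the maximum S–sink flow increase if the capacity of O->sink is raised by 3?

3

Original max flow = 4.
After raising cap(O->sink), augmenting paths through that edge carry 3 more units.
New max flow = 7. Increase = 3.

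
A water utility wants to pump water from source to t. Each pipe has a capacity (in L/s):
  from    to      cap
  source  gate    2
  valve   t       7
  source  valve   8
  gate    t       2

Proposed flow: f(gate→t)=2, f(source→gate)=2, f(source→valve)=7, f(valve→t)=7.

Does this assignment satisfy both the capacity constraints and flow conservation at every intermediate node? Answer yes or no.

Yes

Every edge has 0 ≤ f(e) ≤ cap(e).
At each intermediate node, inflow equals outflow.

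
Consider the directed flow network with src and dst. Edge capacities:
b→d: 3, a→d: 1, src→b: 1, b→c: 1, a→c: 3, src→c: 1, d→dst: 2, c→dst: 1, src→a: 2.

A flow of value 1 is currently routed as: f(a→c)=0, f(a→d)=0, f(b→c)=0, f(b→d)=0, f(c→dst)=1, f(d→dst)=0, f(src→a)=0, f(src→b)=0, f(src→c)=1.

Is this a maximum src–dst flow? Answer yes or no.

Residual path src→b→d→dst has bottleneck 1 > 0.
Pushing 1 along it raises the flow to 2, so the given flow is not maximum.

No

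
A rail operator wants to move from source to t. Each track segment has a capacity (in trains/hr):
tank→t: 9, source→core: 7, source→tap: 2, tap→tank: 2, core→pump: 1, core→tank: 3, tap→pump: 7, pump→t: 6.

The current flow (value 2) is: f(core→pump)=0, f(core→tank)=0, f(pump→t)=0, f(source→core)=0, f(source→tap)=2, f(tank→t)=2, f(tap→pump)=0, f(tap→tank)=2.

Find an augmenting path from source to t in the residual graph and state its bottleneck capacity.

Residual along source→core→pump→t: source→core: 7, core→pump: 1, pump→t: 6.
Bottleneck = min = 1.

source→core→pump→t, bottleneck 1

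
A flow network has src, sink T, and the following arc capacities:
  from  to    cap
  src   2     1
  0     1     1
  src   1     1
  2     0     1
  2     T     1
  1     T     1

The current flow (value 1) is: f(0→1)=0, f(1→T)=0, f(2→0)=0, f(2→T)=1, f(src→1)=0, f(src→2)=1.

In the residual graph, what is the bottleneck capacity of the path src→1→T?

Residual capacities along the path: src→1: 1, 1→T: 1.
Minimum is 1.

1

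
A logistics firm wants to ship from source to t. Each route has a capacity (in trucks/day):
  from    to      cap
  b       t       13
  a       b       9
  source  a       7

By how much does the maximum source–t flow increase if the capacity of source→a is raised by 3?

2

Original max flow = 7.
After raising cap(source→a), augmenting paths through that edge carry 2 more units.
New max flow = 9. Increase = 2.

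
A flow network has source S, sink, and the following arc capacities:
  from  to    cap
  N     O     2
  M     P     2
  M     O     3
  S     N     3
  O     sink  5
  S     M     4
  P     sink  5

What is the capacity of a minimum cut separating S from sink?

6

Max flow = 6 (via 3 augmenting paths).
In the residual at optimum, the set reachable from S is {N, S}.
Cut edges: S→M (cap 4), N→O (cap 2). Sum = 6.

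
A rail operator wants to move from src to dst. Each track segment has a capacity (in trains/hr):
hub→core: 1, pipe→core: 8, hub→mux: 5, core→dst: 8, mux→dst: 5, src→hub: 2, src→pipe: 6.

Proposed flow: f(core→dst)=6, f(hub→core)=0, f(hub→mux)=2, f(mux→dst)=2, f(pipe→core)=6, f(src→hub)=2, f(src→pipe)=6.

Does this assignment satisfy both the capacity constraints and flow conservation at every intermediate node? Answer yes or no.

Every edge has 0 ≤ f(e) ≤ cap(e).
At each intermediate node, inflow equals outflow.

Yes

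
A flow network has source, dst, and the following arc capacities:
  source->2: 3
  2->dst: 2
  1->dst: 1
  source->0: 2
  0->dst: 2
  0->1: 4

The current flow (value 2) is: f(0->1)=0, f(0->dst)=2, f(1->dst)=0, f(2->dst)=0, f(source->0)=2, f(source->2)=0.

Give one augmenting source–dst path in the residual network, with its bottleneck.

source->2->dst, bottleneck 2

Residual along source->2->dst: source->2: 3, 2->dst: 2.
Bottleneck = min = 2.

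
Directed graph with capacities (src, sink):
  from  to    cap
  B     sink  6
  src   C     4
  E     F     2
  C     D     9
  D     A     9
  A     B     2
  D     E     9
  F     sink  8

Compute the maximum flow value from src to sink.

Augment src->C->D->E->F->sink: bottleneck 2. Total 2.
Augment src->C->D->A->B->sink: bottleneck 2. Total 4.
No augmenting path remains in the residual graph.

4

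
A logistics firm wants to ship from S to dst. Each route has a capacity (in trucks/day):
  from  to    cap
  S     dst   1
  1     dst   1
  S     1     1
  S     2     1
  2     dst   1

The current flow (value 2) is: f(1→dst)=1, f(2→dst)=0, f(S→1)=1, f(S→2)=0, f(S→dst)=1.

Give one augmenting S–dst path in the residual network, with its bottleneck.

S→2→dst, bottleneck 1

Residual along S→2→dst: S→2: 1, 2→dst: 1.
Bottleneck = min = 1.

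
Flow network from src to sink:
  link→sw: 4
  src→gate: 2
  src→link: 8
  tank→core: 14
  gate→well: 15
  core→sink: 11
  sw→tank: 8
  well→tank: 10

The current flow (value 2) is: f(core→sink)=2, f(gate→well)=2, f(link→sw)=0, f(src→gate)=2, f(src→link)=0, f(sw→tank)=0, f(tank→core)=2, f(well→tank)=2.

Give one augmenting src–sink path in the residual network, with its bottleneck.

src→link→sw→tank→core→sink, bottleneck 4

Residual along src→link→sw→tank→core→sink: src→link: 8, link→sw: 4, sw→tank: 8, tank→core: 12, core→sink: 9.
Bottleneck = min = 4.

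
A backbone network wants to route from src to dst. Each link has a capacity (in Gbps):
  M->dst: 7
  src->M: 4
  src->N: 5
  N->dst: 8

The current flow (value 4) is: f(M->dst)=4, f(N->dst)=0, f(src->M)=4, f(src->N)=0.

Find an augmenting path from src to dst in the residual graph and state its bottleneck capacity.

Residual along src->N->dst: src->N: 5, N->dst: 8.
Bottleneck = min = 5.

src->N->dst, bottleneck 5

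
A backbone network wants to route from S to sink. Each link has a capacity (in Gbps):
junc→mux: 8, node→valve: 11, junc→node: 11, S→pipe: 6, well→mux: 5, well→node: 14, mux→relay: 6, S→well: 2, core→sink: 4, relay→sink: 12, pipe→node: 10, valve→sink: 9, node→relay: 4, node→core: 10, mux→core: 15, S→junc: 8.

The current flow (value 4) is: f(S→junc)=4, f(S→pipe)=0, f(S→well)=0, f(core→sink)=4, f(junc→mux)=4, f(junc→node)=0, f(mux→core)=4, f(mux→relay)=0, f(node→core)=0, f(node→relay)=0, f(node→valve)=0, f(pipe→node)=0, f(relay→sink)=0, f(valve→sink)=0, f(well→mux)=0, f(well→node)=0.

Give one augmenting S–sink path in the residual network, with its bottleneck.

Residual along S→junc→mux→relay→sink: S→junc: 4, junc→mux: 4, mux→relay: 6, relay→sink: 12.
Bottleneck = min = 4.

S→junc→mux→relay→sink, bottleneck 4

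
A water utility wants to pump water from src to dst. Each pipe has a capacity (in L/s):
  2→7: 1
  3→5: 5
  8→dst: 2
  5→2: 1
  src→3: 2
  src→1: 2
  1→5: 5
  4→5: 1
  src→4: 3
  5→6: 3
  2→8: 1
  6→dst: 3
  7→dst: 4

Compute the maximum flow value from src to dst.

Augment src→1→5→6→dst: bottleneck 2. Total 2.
Augment src→4→5→6→dst: bottleneck 1. Total 3.
Augment src→3→5→2→8→dst: bottleneck 1. Total 4.
No augmenting path remains in the residual graph.

4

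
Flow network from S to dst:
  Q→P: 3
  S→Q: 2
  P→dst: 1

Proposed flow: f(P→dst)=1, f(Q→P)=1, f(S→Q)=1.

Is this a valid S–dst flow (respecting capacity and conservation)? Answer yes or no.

Yes

Every edge has 0 ≤ f(e) ≤ cap(e).
At each intermediate node, inflow equals outflow.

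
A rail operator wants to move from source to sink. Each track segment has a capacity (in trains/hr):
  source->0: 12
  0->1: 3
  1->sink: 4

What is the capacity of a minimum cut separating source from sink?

3

Max flow = 3 (via 1 augmenting path).
In the residual at optimum, the set reachable from source is {0, source}.
Cut edges: 0->1 (cap 3). Sum = 3.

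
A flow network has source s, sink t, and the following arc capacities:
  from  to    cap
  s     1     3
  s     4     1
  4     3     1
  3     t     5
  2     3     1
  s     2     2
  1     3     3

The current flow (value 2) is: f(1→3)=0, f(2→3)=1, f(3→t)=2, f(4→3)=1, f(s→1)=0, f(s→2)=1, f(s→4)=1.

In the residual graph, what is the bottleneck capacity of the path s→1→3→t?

3

Residual capacities along the path: s→1: 3, 1→3: 3, 3→t: 3.
Minimum is 3.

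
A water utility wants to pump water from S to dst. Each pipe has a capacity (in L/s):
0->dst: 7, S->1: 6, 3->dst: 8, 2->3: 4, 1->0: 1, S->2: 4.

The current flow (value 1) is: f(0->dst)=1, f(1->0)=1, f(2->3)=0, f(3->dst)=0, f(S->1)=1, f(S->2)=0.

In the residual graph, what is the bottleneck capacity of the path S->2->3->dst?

4

Residual capacities along the path: S->2: 4, 2->3: 4, 3->dst: 8.
Minimum is 4.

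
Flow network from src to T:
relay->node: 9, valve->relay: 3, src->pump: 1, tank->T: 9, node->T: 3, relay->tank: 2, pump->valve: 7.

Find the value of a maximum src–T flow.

1

Augment src->pump->valve->relay->tank->T: bottleneck 1. Total 1.
No augmenting path remains in the residual graph.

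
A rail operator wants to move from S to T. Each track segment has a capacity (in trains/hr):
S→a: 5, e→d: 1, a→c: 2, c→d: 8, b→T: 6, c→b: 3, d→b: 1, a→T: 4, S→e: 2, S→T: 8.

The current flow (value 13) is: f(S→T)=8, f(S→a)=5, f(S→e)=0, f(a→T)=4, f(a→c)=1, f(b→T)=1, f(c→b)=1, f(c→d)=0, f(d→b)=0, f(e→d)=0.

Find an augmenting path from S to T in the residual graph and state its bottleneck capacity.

S→e→d→b→T, bottleneck 1

Residual along S→e→d→b→T: S→e: 2, e→d: 1, d→b: 1, b→T: 5.
Bottleneck = min = 1.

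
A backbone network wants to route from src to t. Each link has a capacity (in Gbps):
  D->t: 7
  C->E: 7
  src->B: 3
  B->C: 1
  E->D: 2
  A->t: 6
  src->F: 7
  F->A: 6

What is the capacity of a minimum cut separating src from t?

Max flow = 7 (via 2 augmenting paths).
In the residual at optimum, the set reachable from src is {B, F, src}.
Cut edges: F->A (cap 6), B->C (cap 1). Sum = 7.

7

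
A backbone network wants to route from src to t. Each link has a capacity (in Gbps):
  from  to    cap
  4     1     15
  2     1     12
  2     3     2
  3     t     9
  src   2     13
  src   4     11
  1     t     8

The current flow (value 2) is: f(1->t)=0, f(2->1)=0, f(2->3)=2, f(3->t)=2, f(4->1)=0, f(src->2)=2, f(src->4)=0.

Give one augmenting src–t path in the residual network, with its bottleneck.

Residual along src->2->1->t: src->2: 11, 2->1: 12, 1->t: 8.
Bottleneck = min = 8.

src->2->1->t, bottleneck 8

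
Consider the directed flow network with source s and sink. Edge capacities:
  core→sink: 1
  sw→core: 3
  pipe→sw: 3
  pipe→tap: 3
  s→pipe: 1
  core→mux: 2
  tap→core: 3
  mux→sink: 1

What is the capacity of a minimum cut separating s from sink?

Max flow = 1 (via 1 augmenting path).
In the residual at optimum, the set reachable from s is {s}.
Cut edges: s→pipe (cap 1). Sum = 1.

1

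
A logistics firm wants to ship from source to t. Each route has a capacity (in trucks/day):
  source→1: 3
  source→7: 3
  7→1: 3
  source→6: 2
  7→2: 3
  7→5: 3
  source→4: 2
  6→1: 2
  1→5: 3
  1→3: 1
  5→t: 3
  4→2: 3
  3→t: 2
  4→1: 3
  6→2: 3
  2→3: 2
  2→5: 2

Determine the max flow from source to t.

5

Augment source→7→5→t: bottleneck 3. Total 3.
Augment source→1→3→t: bottleneck 1. Total 4.
Augment source→4→2→3→t: bottleneck 1. Total 5.
No augmenting path remains in the residual graph.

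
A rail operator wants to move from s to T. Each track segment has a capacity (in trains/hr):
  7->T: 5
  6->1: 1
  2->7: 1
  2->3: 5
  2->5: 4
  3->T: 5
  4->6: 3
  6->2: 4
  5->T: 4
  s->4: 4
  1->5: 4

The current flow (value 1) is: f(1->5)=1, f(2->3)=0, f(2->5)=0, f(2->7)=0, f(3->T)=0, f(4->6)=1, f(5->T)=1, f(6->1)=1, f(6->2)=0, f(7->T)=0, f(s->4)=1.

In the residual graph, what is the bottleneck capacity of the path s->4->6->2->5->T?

Residual capacities along the path: s->4: 3, 4->6: 2, 6->2: 4, 2->5: 4, 5->T: 3.
Minimum is 2.

2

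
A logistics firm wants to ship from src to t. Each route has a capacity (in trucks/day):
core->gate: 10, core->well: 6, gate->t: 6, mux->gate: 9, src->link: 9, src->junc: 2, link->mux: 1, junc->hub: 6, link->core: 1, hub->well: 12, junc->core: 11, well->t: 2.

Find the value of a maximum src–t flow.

Augment src->junc->hub->well->t: bottleneck 2. Total 2.
Augment src->link->core->gate->t: bottleneck 1. Total 3.
Augment src->link->mux->gate->t: bottleneck 1. Total 4.
No augmenting path remains in the residual graph.

4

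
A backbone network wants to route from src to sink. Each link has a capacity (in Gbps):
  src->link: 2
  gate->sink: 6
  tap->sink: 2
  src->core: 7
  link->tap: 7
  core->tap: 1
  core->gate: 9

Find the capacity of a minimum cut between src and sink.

8

Max flow = 8 (via 3 augmenting paths).
In the residual at optimum, the set reachable from src is {core, gate, link, src, tap}.
Cut edges: gate->sink (cap 6), tap->sink (cap 2). Sum = 8.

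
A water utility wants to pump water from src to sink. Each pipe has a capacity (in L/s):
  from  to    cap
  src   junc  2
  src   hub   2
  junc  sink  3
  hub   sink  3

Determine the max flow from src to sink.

Augment src->junc->sink: bottleneck 2. Total 2.
Augment src->hub->sink: bottleneck 2. Total 4.
No augmenting path remains in the residual graph.

4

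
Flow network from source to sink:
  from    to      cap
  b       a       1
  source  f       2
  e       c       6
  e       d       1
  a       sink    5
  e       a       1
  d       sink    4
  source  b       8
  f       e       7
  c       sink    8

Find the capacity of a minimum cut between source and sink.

Max flow = 3 (via 3 augmenting paths).
In the residual at optimum, the set reachable from source is {b, source}.
Cut edges: source->f (cap 2), b->a (cap 1). Sum = 3.

3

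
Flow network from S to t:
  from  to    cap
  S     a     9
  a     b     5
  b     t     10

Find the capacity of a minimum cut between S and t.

Max flow = 5 (via 1 augmenting path).
In the residual at optimum, the set reachable from S is {S, a}.
Cut edges: a->b (cap 5). Sum = 5.

5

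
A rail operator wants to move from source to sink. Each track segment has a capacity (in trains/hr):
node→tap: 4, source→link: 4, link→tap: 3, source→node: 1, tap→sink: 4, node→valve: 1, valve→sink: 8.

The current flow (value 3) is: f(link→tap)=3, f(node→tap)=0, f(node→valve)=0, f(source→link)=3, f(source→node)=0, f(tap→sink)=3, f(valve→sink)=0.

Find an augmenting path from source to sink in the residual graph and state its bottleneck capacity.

source→node→tap→sink, bottleneck 1

Residual along source→node→tap→sink: source→node: 1, node→tap: 4, tap→sink: 1.
Bottleneck = min = 1.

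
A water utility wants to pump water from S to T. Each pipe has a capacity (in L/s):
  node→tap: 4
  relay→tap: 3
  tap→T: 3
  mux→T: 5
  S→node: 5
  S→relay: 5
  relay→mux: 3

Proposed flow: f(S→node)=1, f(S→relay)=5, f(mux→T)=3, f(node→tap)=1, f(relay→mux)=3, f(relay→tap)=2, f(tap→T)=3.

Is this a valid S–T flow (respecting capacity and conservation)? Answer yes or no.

Every edge has 0 ≤ f(e) ≤ cap(e).
At each intermediate node, inflow equals outflow.

Yes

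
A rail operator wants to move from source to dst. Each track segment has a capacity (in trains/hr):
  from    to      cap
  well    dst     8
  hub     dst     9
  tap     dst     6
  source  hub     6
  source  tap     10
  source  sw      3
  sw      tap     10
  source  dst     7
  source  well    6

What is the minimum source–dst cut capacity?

Max flow = 25 (via 4 augmenting paths).
In the residual at optimum, the set reachable from source is {source, sw, tap}.
Cut edges: source→well (cap 6), source→hub (cap 6), source→dst (cap 7), tap→dst (cap 6). Sum = 25.

25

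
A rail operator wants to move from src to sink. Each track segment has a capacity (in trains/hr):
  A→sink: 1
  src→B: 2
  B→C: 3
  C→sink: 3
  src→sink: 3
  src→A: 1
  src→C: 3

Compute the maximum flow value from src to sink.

7

Augment src→sink: bottleneck 3. Total 3.
Augment src→C→sink: bottleneck 3. Total 6.
Augment src→A→sink: bottleneck 1. Total 7.
No augmenting path remains in the residual graph.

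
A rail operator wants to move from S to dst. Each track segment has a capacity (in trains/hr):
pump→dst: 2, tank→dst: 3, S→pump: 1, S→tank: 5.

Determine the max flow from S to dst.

4

Augment S→tank→dst: bottleneck 3. Total 3.
Augment S→pump→dst: bottleneck 1. Total 4.
No augmenting path remains in the residual graph.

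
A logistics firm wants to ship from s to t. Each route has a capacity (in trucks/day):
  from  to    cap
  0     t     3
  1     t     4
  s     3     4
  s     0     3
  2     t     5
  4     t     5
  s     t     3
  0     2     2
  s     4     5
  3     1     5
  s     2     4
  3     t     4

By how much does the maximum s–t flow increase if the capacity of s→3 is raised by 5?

4

Original max flow = 19.
After raising cap(s→3), augmenting paths through that edge carry 4 more units.
New max flow = 23. Increase = 4.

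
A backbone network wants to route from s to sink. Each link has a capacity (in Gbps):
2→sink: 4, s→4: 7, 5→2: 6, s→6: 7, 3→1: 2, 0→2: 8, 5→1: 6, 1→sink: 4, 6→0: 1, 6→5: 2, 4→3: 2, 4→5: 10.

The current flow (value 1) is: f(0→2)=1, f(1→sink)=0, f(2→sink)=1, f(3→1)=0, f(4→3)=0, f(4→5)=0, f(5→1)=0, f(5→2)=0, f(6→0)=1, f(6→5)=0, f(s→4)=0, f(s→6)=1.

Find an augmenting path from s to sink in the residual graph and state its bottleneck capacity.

Residual along s→6→5→2→sink: s→6: 6, 6→5: 2, 5→2: 6, 2→sink: 3.
Bottleneck = min = 2.

s→6→5→2→sink, bottleneck 2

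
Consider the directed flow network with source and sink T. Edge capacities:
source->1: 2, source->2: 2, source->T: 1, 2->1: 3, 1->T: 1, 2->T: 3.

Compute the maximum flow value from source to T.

4

Augment source->T: bottleneck 1. Total 1.
Augment source->2->T: bottleneck 2. Total 3.
Augment source->1->T: bottleneck 1. Total 4.
No augmenting path remains in the residual graph.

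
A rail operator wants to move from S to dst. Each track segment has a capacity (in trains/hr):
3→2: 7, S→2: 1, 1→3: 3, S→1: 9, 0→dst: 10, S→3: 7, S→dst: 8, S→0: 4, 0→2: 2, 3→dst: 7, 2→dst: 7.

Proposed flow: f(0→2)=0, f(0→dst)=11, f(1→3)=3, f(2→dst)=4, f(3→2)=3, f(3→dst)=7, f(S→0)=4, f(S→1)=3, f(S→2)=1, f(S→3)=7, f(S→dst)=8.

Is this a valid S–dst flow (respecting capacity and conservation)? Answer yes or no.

No

Capacity violated on 0→dst: flow 11 > capacity 10.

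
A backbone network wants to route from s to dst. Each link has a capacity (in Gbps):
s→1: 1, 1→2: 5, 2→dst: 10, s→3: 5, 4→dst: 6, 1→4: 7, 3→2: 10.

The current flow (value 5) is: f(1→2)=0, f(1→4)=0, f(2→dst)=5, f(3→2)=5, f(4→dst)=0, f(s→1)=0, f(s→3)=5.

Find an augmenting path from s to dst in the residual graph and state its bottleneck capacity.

Residual along s→1→2→dst: s→1: 1, 1→2: 5, 2→dst: 5.
Bottleneck = min = 1.

s→1→2→dst, bottleneck 1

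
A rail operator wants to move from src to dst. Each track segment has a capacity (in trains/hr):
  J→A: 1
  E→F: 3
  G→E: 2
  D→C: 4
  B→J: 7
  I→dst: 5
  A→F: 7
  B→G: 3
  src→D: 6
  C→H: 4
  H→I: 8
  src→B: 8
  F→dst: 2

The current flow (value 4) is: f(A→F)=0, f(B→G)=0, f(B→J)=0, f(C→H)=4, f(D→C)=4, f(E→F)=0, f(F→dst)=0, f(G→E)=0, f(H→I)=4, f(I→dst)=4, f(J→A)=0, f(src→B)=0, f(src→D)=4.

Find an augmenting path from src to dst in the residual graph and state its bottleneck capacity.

Residual along src→B→G→E→F→dst: src→B: 8, B→G: 3, G→E: 2, E→F: 3, F→dst: 2.
Bottleneck = min = 2.

src→B→G→E→F→dst, bottleneck 2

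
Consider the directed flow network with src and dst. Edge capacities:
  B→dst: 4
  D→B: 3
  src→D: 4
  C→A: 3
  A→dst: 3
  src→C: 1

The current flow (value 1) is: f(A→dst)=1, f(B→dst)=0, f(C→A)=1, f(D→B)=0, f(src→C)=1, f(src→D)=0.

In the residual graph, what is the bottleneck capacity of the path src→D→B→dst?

3

Residual capacities along the path: src→D: 4, D→B: 3, B→dst: 4.
Minimum is 3.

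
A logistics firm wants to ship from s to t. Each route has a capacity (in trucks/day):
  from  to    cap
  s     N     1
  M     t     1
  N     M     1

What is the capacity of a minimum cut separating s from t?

Max flow = 1 (via 1 augmenting path).
In the residual at optimum, the set reachable from s is {s}.
Cut edges: s->N (cap 1). Sum = 1.

1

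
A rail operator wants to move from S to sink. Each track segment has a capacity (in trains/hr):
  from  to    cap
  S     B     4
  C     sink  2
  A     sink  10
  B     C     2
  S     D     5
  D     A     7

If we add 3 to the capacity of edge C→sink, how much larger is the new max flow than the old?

Original max flow = 7.
Edge C→sink does not cross the min cut (source side {B, S}), so extra capacity there cannot help.
New max flow = 7. Increase = 0.

0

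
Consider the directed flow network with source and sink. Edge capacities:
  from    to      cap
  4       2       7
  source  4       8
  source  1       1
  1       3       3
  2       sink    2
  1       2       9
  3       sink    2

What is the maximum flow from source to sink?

3

Augment source->4->2->sink: bottleneck 2. Total 2.
Augment source->1->3->sink: bottleneck 1. Total 3.
No augmenting path remains in the residual graph.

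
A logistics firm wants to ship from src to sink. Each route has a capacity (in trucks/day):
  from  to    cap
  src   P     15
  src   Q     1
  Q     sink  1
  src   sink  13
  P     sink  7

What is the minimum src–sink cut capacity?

Max flow = 21 (via 3 augmenting paths).
In the residual at optimum, the set reachable from src is {P, src}.
Cut edges: src→Q (cap 1), src→sink (cap 13), P→sink (cap 7). Sum = 21.

21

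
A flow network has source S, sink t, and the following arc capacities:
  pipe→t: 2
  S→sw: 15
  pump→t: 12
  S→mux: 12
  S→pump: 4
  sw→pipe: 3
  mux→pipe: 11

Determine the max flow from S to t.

Augment S→pump→t: bottleneck 4. Total 4.
Augment S→sw→pipe→t: bottleneck 2. Total 6.
No augmenting path remains in the residual graph.

6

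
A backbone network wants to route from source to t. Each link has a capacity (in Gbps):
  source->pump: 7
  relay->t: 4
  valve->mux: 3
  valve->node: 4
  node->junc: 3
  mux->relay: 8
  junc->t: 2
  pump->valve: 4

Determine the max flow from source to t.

Augment source->pump->valve->mux->relay->t: bottleneck 3. Total 3.
Augment source->pump->valve->node->junc->t: bottleneck 1. Total 4.
No augmenting path remains in the residual graph.

4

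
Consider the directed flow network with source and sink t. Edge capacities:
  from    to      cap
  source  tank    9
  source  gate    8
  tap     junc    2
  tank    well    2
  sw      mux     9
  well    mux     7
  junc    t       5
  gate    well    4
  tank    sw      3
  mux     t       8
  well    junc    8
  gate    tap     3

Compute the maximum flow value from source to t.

Augment source→gate→tap→junc→t: bottleneck 2. Total 2.
Augment source→gate→well→junc→t: bottleneck 3. Total 5.
Augment source→gate→well→mux→t: bottleneck 1. Total 6.
Augment source→tank→well→mux→t: bottleneck 2. Total 8.
Augment source→tank→sw→mux→t: bottleneck 3. Total 11.
No augmenting path remains in the residual graph.

11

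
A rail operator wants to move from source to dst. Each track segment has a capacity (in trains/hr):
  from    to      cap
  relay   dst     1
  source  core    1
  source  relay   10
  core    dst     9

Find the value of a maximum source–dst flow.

Augment source->core->dst: bottleneck 1. Total 1.
Augment source->relay->dst: bottleneck 1. Total 2.
No augmenting path remains in the residual graph.

2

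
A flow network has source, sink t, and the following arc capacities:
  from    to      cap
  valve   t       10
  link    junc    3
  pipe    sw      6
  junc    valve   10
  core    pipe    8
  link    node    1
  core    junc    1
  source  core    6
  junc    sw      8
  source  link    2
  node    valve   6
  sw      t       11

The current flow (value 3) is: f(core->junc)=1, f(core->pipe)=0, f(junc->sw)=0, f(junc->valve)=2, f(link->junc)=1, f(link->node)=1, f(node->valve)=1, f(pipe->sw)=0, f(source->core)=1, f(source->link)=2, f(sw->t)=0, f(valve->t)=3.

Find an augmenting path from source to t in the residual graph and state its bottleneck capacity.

Residual along source->core->pipe->sw->t: source->core: 5, core->pipe: 8, pipe->sw: 6, sw->t: 11.
Bottleneck = min = 5.

source->core->pipe->sw->t, bottleneck 5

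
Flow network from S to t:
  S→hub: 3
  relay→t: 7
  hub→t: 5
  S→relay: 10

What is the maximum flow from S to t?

Augment S→hub→t: bottleneck 3. Total 3.
Augment S→relay→t: bottleneck 7. Total 10.
No augmenting path remains in the residual graph.

10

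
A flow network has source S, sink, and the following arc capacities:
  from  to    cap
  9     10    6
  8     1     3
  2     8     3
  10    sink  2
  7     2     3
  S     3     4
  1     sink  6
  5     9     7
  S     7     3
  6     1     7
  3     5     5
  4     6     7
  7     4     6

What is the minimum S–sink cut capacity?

5

Max flow = 5 (via 2 augmenting paths).
In the residual at optimum, the set reachable from S is {10, 3, 5, 9, S}.
Cut edges: S→7 (cap 3), 10→sink (cap 2). Sum = 5.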